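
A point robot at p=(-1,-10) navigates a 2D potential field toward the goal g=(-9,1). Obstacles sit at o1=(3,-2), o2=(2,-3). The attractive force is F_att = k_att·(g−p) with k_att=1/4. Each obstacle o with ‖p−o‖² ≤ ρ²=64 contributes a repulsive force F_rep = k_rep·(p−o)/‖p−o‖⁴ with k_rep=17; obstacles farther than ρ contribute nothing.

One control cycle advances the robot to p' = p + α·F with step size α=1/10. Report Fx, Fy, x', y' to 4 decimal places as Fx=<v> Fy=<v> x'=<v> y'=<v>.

Fx=-2.0152 Fy=2.7146 x'=-1.2015 y'=-9.7285

F_att = 1/4·(g−p) = 1/4·(-8,11) = (-2.0000,2.7500)
o1: d²=80 > ρ²=64 → inactive
o2: d²=58 ≤ ρ²=64; F_rep = 17·(-3,-7)/58² = (-0.0152,-0.0354)
F = F_att + ΣF_rep = (-2.0152,2.7146)
p' = p + 1/10·F = (-1.2015,-9.7285)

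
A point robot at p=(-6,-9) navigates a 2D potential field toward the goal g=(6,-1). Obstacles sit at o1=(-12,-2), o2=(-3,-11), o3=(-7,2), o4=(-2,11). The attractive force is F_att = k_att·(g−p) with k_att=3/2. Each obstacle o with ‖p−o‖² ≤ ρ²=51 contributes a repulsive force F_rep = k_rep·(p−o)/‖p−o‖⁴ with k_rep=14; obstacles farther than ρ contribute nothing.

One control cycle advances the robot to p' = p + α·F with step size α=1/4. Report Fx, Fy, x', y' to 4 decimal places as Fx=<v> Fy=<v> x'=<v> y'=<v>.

F_att = 3/2·(g−p) = 3/2·(12,8) = (18.0000,12.0000)
o1: d²=85 > ρ²=51 → inactive
o2: d²=13 ≤ ρ²=51; F_rep = 14·(-3,2)/13² = (-0.2485,0.1657)
o3: d²=122 > ρ²=51 → inactive
o4: d²=416 > ρ²=51 → inactive
F = F_att + ΣF_rep = (17.7515,12.1657)
p' = p + 1/4·F = (-1.5621,-5.9586)

Fx=17.7515 Fy=12.1657 x'=-1.5621 y'=-5.9586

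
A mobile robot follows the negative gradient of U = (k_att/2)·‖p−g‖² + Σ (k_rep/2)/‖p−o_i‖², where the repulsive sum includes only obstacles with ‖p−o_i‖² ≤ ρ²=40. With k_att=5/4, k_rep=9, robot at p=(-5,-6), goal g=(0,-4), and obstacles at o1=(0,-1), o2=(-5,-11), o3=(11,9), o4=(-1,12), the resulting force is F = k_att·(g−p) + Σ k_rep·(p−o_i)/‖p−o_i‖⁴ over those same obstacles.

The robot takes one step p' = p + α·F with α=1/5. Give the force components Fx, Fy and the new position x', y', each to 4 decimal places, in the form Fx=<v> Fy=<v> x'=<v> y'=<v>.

F_att = 5/4·(g−p) = 5/4·(5,2) = (6.2500,2.5000)
o1: d²=50 > ρ²=40 → inactive
o2: d²=25 ≤ ρ²=40; F_rep = 9·(0,5)/25² = (0.0000,0.0720)
o3: d²=481 > ρ²=40 → inactive
o4: d²=340 > ρ²=40 → inactive
F = F_att + ΣF_rep = (6.2500,2.5720)
p' = p + 1/5·F = (-3.7500,-5.4856)

Fx=6.2500 Fy=2.5720 x'=-3.7500 y'=-5.4856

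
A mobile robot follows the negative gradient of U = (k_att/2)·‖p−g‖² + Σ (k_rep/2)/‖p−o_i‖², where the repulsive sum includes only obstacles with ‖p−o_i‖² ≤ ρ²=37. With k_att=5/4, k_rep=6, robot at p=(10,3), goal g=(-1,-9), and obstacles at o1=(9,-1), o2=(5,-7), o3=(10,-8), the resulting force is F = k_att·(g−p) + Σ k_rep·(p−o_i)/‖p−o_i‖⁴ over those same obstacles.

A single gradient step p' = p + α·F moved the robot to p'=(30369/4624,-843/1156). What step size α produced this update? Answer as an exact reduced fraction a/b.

F_att = 5/4·(g−p) = 5/4·(-11,-12) = (-13.7500,-15.0000)
o1: d²=17 ≤ ρ²=37; F_rep = 6·(1,4)/17² = (0.0208,0.0830)
o2: d²=125 > ρ²=37 → inactive
o3: d²=121 > ρ²=37 → inactive
F = F_att + ΣF_rep = (-13.7292,-14.9170)
Δp = p'−p = (-3.4323,-3.7292); α = Δx/Fx = (-15871/4624) / (-15871/1156) = 1/4
check: Δy/Fy = (-4311/1156) / (-4311/289) = 1/4 ✓

α = 1/4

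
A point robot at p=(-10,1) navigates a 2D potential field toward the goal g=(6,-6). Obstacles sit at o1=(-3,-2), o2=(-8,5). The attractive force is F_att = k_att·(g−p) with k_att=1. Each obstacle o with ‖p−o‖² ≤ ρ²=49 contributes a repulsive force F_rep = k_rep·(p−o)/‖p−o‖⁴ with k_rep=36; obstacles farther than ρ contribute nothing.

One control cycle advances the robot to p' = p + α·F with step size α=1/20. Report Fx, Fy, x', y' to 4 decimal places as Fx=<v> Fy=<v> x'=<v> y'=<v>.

Fx=15.8200 Fy=-7.3600 x'=-9.2090 y'=0.6320

F_att = 1·(g−p) = 1·(16,-7) = (16.0000,-7.0000)
o1: d²=58 > ρ²=49 → inactive
o2: d²=20 ≤ ρ²=49; F_rep = 36·(-2,-4)/20² = (-0.1800,-0.3600)
F = F_att + ΣF_rep = (15.8200,-7.3600)
p' = p + 1/20·F = (-9.2090,0.6320)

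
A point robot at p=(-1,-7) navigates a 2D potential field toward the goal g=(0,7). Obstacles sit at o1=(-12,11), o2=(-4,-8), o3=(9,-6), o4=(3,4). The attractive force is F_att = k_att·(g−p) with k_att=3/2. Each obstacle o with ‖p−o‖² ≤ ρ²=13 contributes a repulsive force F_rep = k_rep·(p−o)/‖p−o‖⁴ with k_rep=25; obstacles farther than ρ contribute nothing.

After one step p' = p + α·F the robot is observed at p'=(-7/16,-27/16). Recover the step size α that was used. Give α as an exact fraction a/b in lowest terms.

F_att = 3/2·(g−p) = 3/2·(1,14) = (1.5000,21.0000)
o1: d²=445 > ρ²=13 → inactive
o2: d²=10 ≤ ρ²=13; F_rep = 25·(3,1)/10² = (0.7500,0.2500)
o3: d²=101 > ρ²=13 → inactive
o4: d²=137 > ρ²=13 → inactive
F = F_att + ΣF_rep = (2.2500,21.2500)
Δp = p'−p = (0.5625,5.3125); α = Δx/Fx = (9/16) / (9/4) = 1/4
check: Δy/Fy = (85/16) / (85/4) = 1/4 ✓

α = 1/4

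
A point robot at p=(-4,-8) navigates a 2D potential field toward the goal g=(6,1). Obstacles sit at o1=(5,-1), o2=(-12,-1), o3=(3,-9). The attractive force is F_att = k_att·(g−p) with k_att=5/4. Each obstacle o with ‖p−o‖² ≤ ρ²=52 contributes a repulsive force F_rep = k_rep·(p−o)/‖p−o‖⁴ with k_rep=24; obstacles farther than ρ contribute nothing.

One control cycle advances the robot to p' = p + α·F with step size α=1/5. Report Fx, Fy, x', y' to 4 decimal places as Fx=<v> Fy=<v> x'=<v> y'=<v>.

Fx=12.4328 Fy=11.2596 x'=-1.5134 y'=-5.7481

F_att = 5/4·(g−p) = 5/4·(10,9) = (12.5000,11.2500)
o1: d²=130 > ρ²=52 → inactive
o2: d²=113 > ρ²=52 → inactive
o3: d²=50 ≤ ρ²=52; F_rep = 24·(-7,1)/50² = (-0.0672,0.0096)
F = F_att + ΣF_rep = (12.4328,11.2596)
p' = p + 1/5·F = (-1.5134,-5.7481)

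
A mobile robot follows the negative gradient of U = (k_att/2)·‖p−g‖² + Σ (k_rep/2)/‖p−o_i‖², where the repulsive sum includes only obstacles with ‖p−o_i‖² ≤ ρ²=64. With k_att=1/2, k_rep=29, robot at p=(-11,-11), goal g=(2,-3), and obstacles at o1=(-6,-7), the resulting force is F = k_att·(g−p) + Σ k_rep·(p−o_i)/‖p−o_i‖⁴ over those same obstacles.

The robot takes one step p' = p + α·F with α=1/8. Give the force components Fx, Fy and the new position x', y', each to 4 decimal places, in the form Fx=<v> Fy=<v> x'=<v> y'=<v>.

Fx=6.4137 Fy=3.9310 x'=-10.1983 y'=-10.5086

F_att = 1/2·(g−p) = 1/2·(13,8) = (6.5000,4.0000)
o1: d²=41 ≤ ρ²=64; F_rep = 29·(-5,-4)/41² = (-0.0863,-0.0690)
F = F_att + ΣF_rep = (6.4137,3.9310)
p' = p + 1/8·F = (-10.1983,-10.5086)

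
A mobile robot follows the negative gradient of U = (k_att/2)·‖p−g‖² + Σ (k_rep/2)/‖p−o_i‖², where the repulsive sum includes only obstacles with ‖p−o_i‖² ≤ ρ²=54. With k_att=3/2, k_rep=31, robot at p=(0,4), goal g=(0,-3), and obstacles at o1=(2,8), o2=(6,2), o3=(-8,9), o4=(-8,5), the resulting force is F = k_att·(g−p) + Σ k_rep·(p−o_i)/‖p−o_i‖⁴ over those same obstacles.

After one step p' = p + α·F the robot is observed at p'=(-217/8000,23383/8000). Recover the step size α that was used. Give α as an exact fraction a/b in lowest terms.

α = 1/10

F_att = 3/2·(g−p) = 3/2·(0,-7) = (0.0000,-10.5000)
o1: d²=20 ≤ ρ²=54; F_rep = 31·(-2,-4)/20² = (-0.1550,-0.3100)
o2: d²=40 ≤ ρ²=54; F_rep = 31·(-6,2)/40² = (-0.1163,0.0387)
o3: d²=89 > ρ²=54 → inactive
o4: d²=65 > ρ²=54 → inactive
F = F_att + ΣF_rep = (-0.2712,-10.7713)
Δp = p'−p = (-0.0271,-1.0771); α = Δx/Fx = (-217/8000) / (-217/800) = 1/10
check: Δy/Fy = (-8617/8000) / (-8617/800) = 1/10 ✓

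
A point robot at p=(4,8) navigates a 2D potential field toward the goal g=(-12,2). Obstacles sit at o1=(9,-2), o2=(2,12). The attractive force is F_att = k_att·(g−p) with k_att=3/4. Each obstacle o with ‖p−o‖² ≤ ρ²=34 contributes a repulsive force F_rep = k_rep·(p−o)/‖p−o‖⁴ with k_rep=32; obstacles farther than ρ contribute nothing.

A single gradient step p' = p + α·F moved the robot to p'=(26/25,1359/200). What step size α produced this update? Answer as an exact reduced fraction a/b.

α = 1/4

F_att = 3/4·(g−p) = 3/4·(-16,-6) = (-12.0000,-4.5000)
o1: d²=125 > ρ²=34 → inactive
o2: d²=20 ≤ ρ²=34; F_rep = 32·(2,-4)/20² = (0.1600,-0.3200)
F = F_att + ΣF_rep = (-11.8400,-4.8200)
Δp = p'−p = (-2.9600,-1.2050); α = Δx/Fx = (-74/25) / (-296/25) = 1/4
check: Δy/Fy = (-241/200) / (-241/50) = 1/4 ✓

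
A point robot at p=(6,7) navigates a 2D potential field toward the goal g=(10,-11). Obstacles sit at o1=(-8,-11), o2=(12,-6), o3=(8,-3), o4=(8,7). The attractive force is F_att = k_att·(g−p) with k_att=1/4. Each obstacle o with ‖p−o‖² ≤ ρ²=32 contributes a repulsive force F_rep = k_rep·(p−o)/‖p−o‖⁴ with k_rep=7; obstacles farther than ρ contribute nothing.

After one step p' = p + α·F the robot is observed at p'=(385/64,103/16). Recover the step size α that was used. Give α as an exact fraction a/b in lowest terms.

F_att = 1/4·(g−p) = 1/4·(4,-18) = (1.0000,-4.5000)
o1: d²=520 > ρ²=32 → inactive
o2: d²=205 > ρ²=32 → inactive
o3: d²=104 > ρ²=32 → inactive
o4: d²=4 ≤ ρ²=32; F_rep = 7·(-2,0)/4² = (-0.8750,0.0000)
F = F_att + ΣF_rep = (0.1250,-4.5000)
Δp = p'−p = (0.0156,-0.5625); α = Δx/Fx = (1/64) / (1/8) = 1/8
check: Δy/Fy = (-9/16) / (-9/2) = 1/8 ✓

α = 1/8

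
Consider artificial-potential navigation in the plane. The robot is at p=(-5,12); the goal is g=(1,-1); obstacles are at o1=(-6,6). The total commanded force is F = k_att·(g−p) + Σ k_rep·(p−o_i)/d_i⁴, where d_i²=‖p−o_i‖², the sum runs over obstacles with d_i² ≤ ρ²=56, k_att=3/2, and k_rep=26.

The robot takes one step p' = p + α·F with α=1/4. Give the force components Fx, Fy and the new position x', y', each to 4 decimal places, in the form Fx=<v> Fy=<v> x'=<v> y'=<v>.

Fx=9.0190 Fy=-19.3860 x'=-2.7453 y'=7.1535

F_att = 3/2·(g−p) = 3/2·(6,-13) = (9.0000,-19.5000)
o1: d²=37 ≤ ρ²=56; F_rep = 26·(1,6)/37² = (0.0190,0.1140)
F = F_att + ΣF_rep = (9.0190,-19.3860)
p' = p + 1/4·F = (-2.7453,7.1535)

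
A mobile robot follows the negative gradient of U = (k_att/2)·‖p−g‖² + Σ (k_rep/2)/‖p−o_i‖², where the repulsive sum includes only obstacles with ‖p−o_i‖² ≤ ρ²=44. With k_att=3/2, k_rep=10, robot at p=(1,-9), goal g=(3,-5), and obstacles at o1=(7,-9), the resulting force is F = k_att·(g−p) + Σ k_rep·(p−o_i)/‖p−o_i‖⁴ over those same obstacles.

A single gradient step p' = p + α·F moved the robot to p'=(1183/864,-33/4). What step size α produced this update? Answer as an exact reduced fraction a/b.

α = 1/8

F_att = 3/2·(g−p) = 3/2·(2,4) = (3.0000,6.0000)
o1: d²=36 ≤ ρ²=44; F_rep = 10·(-6,0)/36² = (-0.0463,0.0000)
F = F_att + ΣF_rep = (2.9537,6.0000)
Δp = p'−p = (0.3692,0.7500); α = Δx/Fx = (319/864) / (319/108) = 1/8
check: Δy/Fy = (3/4) / (6) = 1/8 ✓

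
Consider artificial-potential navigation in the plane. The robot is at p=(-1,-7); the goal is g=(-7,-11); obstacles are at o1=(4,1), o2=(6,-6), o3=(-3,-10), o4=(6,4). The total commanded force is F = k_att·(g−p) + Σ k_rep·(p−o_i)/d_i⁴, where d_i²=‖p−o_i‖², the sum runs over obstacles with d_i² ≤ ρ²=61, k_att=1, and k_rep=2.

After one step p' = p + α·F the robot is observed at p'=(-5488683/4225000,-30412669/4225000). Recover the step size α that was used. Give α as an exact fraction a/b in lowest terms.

F_att = 1·(g−p) = 1·(-6,-4) = (-6.0000,-4.0000)
o1: d²=89 > ρ²=61 → inactive
o2: d²=50 ≤ ρ²=61; F_rep = 2·(-7,-1)/50² = (-0.0056,-0.0008)
o3: d²=13 ≤ ρ²=61; F_rep = 2·(2,3)/13² = (0.0237,0.0355)
o4: d²=170 > ρ²=61 → inactive
F = F_att + ΣF_rep = (-5.9819,-3.9653)
Δp = p'−p = (-0.2991,-0.1983); α = Δx/Fx = (-1263683/4225000) / (-1263683/211250) = 1/20
check: Δy/Fy = (-837669/4225000) / (-837669/211250) = 1/20 ✓

α = 1/20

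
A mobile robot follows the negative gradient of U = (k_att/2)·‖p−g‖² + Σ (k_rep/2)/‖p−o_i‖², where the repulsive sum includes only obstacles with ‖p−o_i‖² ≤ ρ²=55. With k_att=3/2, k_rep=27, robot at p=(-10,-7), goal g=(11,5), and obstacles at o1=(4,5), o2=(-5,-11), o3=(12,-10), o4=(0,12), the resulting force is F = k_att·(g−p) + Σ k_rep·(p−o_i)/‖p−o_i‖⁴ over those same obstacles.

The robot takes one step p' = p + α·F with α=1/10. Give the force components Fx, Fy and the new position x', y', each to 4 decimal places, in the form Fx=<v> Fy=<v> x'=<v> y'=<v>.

F_att = 3/2·(g−p) = 3/2·(21,12) = (31.5000,18.0000)
o1: d²=340 > ρ²=55 → inactive
o2: d²=41 ≤ ρ²=55; F_rep = 27·(-5,4)/41² = (-0.0803,0.0642)
o3: d²=493 > ρ²=55 → inactive
o4: d²=461 > ρ²=55 → inactive
F = F_att + ΣF_rep = (31.4197,18.0642)
p' = p + 1/10·F = (-6.8580,-5.1936)

Fx=31.4197 Fy=18.0642 x'=-6.8580 y'=-5.1936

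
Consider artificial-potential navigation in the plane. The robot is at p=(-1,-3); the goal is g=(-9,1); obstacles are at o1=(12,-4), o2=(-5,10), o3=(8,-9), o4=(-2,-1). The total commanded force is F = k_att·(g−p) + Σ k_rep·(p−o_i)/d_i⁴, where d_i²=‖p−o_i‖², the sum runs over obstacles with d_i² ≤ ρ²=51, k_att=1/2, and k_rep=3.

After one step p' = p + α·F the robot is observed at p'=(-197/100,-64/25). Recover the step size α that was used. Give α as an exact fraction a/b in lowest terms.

F_att = 1/2·(g−p) = 1/2·(-8,4) = (-4.0000,2.0000)
o1: d²=170 > ρ²=51 → inactive
o2: d²=185 > ρ²=51 → inactive
o3: d²=117 > ρ²=51 → inactive
o4: d²=5 ≤ ρ²=51; F_rep = 3·(1,-2)/5² = (0.1200,-0.2400)
F = F_att + ΣF_rep = (-3.8800,1.7600)
Δp = p'−p = (-0.9700,0.4400); α = Δx/Fx = (-97/100) / (-97/25) = 1/4
check: Δy/Fy = (11/25) / (44/25) = 1/4 ✓

α = 1/4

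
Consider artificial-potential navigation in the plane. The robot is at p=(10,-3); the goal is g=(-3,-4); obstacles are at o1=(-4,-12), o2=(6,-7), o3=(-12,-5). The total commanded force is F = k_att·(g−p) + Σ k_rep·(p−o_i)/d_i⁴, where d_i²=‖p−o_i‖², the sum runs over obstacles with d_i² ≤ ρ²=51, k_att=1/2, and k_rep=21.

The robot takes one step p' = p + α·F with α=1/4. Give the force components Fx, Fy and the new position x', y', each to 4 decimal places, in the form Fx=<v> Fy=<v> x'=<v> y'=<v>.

F_att = 1/2·(g−p) = 1/2·(-13,-1) = (-6.5000,-0.5000)
o1: d²=277 > ρ²=51 → inactive
o2: d²=32 ≤ ρ²=51; F_rep = 21·(4,4)/32² = (0.0820,0.0820)
o3: d²=488 > ρ²=51 → inactive
F = F_att + ΣF_rep = (-6.4180,-0.4180)
p' = p + 1/4·F = (8.3955,-3.1045)

Fx=-6.4180 Fy=-0.4180 x'=8.3955 y'=-3.1045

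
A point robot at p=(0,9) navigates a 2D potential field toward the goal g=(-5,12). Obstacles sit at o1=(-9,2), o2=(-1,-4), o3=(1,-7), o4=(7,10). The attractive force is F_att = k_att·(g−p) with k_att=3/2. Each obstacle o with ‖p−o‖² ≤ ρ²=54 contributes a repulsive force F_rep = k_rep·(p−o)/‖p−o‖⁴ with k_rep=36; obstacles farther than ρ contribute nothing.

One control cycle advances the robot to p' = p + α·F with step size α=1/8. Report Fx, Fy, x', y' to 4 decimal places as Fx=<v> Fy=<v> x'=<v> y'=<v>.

F_att = 3/2·(g−p) = 3/2·(-5,3) = (-7.5000,4.5000)
o1: d²=130 > ρ²=54 → inactive
o2: d²=170 > ρ²=54 → inactive
o3: d²=257 > ρ²=54 → inactive
o4: d²=50 ≤ ρ²=54; F_rep = 36·(-7,-1)/50² = (-0.1008,-0.0144)
F = F_att + ΣF_rep = (-7.6008,4.4856)
p' = p + 1/8·F = (-0.9501,9.5607)

Fx=-7.6008 Fy=4.4856 x'=-0.9501 y'=9.5607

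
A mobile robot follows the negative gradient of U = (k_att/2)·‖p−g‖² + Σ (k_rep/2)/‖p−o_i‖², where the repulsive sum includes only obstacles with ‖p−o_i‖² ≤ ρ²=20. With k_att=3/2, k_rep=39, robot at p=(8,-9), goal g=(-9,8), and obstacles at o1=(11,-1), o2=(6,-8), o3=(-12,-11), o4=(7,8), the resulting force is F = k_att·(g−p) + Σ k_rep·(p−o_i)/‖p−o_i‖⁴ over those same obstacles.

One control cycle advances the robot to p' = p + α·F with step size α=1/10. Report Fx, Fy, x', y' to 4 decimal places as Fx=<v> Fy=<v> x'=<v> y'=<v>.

F_att = 3/2·(g−p) = 3/2·(-17,17) = (-25.5000,25.5000)
o1: d²=73 > ρ²=20 → inactive
o2: d²=5 ≤ ρ²=20; F_rep = 39·(2,-1)/5² = (3.1200,-1.5600)
o3: d²=404 > ρ²=20 → inactive
o4: d²=290 > ρ²=20 → inactive
F = F_att + ΣF_rep = (-22.3800,23.9400)
p' = p + 1/10·F = (5.7620,-6.6060)

Fx=-22.3800 Fy=23.9400 x'=5.7620 y'=-6.6060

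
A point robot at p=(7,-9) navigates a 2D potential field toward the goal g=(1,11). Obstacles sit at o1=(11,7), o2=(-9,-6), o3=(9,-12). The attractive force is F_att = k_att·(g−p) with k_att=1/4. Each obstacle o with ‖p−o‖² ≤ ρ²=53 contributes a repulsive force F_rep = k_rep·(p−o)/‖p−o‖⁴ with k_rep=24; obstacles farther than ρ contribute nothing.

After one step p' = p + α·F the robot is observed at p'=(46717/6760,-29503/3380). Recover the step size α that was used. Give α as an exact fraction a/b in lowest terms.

α = 1/20

F_att = 1/4·(g−p) = 1/4·(-6,20) = (-1.5000,5.0000)
o1: d²=272 > ρ²=53 → inactive
o2: d²=265 > ρ²=53 → inactive
o3: d²=13 ≤ ρ²=53; F_rep = 24·(-2,3)/13² = (-0.2840,0.4260)
F = F_att + ΣF_rep = (-1.7840,5.4260)
Δp = p'−p = (-0.0892,0.2713); α = Δx/Fx = (-603/6760) / (-603/338) = 1/20
check: Δy/Fy = (917/3380) / (917/169) = 1/20 ✓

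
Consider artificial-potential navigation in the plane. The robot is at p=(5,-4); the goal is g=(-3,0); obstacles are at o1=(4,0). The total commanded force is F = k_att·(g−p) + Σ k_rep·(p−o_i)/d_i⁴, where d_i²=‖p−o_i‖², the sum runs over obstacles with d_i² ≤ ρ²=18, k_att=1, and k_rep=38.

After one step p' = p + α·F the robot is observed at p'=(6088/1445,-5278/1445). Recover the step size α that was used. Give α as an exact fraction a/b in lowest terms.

α = 1/10

F_att = 1·(g−p) = 1·(-8,4) = (-8.0000,4.0000)
o1: d²=17 ≤ ρ²=18; F_rep = 38·(1,-4)/17² = (0.1315,-0.5260)
F = F_att + ΣF_rep = (-7.8685,3.4740)
Δp = p'−p = (-0.7869,0.3474); α = Δx/Fx = (-1137/1445) / (-2274/289) = 1/10
check: Δy/Fy = (502/1445) / (1004/289) = 1/10 ✓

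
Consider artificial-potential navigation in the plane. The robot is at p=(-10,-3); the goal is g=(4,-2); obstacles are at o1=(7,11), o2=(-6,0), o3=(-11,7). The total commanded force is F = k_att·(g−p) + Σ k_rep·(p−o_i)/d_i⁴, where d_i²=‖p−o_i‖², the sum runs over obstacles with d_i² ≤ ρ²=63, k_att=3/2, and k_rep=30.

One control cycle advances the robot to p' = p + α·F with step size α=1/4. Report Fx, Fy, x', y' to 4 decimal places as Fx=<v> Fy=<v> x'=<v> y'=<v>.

Fx=20.8080 Fy=1.3560 x'=-4.7980 y'=-2.6610

F_att = 3/2·(g−p) = 3/2·(14,1) = (21.0000,1.5000)
o1: d²=485 > ρ²=63 → inactive
o2: d²=25 ≤ ρ²=63; F_rep = 30·(-4,-3)/25² = (-0.1920,-0.1440)
o3: d²=101 > ρ²=63 → inactive
F = F_att + ΣF_rep = (20.8080,1.3560)
p' = p + 1/4·F = (-4.7980,-2.6610)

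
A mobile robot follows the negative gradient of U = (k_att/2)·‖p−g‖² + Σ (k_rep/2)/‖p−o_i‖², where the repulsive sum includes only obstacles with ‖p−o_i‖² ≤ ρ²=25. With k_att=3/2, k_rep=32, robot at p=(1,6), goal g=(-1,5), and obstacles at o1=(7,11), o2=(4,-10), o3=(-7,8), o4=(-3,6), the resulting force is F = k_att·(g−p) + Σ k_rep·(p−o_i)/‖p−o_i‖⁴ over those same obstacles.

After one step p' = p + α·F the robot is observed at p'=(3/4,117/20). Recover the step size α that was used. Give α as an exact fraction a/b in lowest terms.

F_att = 3/2·(g−p) = 3/2·(-2,-1) = (-3.0000,-1.5000)
o1: d²=61 > ρ²=25 → inactive
o2: d²=265 > ρ²=25 → inactive
o3: d²=68 > ρ²=25 → inactive
o4: d²=16 ≤ ρ²=25; F_rep = 32·(4,0)/16² = (0.5000,0.0000)
F = F_att + ΣF_rep = (-2.5000,-1.5000)
Δp = p'−p = (-0.2500,-0.1500); α = Δx/Fx = (-1/4) / (-5/2) = 1/10
check: Δy/Fy = (-3/20) / (-3/2) = 1/10 ✓

α = 1/10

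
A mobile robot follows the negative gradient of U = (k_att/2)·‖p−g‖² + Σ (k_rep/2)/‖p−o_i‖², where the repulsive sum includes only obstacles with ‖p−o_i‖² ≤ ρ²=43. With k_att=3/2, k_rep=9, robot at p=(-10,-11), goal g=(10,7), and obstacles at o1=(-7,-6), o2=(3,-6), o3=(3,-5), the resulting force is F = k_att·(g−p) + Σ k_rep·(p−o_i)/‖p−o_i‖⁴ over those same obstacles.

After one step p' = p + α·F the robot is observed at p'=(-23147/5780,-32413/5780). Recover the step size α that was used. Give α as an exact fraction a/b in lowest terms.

α = 1/5

F_att = 3/2·(g−p) = 3/2·(20,18) = (30.0000,27.0000)
o1: d²=34 ≤ ρ²=43; F_rep = 9·(-3,-5)/34² = (-0.0234,-0.0389)
o2: d²=194 > ρ²=43 → inactive
o3: d²=205 > ρ²=43 → inactive
F = F_att + ΣF_rep = (29.9766,26.9611)
Δp = p'−p = (5.9953,5.3922); α = Δx/Fx = (34653/5780) / (34653/1156) = 1/5
check: Δy/Fy = (31167/5780) / (31167/1156) = 1/5 ✓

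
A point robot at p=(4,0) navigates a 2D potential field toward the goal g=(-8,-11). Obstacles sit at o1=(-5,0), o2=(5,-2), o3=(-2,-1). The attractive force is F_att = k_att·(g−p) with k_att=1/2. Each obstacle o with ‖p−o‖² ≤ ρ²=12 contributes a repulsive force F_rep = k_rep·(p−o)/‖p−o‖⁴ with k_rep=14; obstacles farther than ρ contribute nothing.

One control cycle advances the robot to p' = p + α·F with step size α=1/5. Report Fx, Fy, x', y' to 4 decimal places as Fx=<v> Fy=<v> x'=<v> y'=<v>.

Fx=-6.5600 Fy=-4.3800 x'=2.6880 y'=-0.8760

F_att = 1/2·(g−p) = 1/2·(-12,-11) = (-6.0000,-5.5000)
o1: d²=81 > ρ²=12 → inactive
o2: d²=5 ≤ ρ²=12; F_rep = 14·(-1,2)/5² = (-0.5600,1.1200)
o3: d²=37 > ρ²=12 → inactive
F = F_att + ΣF_rep = (-6.5600,-4.3800)
p' = p + 1/5·F = (2.6880,-0.8760)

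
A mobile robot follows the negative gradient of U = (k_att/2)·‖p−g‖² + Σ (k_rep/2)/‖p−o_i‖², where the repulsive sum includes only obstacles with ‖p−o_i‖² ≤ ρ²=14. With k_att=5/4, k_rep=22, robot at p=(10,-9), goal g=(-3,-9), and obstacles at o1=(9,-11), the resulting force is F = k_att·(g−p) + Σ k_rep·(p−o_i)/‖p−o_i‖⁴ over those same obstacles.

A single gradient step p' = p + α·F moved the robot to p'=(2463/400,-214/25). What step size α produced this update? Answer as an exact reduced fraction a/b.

α = 1/4

F_att = 5/4·(g−p) = 5/4·(-13,0) = (-16.2500,0.0000)
o1: d²=5 ≤ ρ²=14; F_rep = 22·(1,2)/5² = (0.8800,1.7600)
F = F_att + ΣF_rep = (-15.3700,1.7600)
Δp = p'−p = (-3.8425,0.4400); α = Δx/Fx = (-1537/400) / (-1537/100) = 1/4
check: Δy/Fy = (11/25) / (44/25) = 1/4 ✓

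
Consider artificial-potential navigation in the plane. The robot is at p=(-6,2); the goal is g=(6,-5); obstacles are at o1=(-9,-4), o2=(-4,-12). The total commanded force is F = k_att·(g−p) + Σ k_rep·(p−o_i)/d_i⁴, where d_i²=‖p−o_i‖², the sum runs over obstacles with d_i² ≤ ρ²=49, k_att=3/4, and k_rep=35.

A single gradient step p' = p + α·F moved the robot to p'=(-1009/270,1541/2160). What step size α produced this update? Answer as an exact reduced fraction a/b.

F_att = 3/4·(g−p) = 3/4·(12,-7) = (9.0000,-5.2500)
o1: d²=45 ≤ ρ²=49; F_rep = 35·(3,6)/45² = (0.0519,0.1037)
o2: d²=200 > ρ²=49 → inactive
F = F_att + ΣF_rep = (9.0519,-5.1463)
Δp = p'−p = (2.2630,-1.2866); α = Δx/Fx = (611/270) / (1222/135) = 1/4
check: Δy/Fy = (-2779/2160) / (-2779/540) = 1/4 ✓

α = 1/4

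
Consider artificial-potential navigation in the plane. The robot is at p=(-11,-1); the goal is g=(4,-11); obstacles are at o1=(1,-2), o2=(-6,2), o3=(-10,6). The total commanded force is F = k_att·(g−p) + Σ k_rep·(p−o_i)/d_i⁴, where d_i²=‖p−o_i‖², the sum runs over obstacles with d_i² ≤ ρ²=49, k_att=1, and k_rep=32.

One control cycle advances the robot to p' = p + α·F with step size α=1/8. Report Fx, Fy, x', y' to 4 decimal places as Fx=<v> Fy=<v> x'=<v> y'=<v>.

Fx=14.8616 Fy=-10.0830 x'=-9.1423 y'=-2.2604

F_att = 1·(g−p) = 1·(15,-10) = (15.0000,-10.0000)
o1: d²=145 > ρ²=49 → inactive
o2: d²=34 ≤ ρ²=49; F_rep = 32·(-5,-3)/34² = (-0.1384,-0.0830)
o3: d²=50 > ρ²=49 → inactive
F = F_att + ΣF_rep = (14.8616,-10.0830)
p' = p + 1/8·F = (-9.1423,-2.2604)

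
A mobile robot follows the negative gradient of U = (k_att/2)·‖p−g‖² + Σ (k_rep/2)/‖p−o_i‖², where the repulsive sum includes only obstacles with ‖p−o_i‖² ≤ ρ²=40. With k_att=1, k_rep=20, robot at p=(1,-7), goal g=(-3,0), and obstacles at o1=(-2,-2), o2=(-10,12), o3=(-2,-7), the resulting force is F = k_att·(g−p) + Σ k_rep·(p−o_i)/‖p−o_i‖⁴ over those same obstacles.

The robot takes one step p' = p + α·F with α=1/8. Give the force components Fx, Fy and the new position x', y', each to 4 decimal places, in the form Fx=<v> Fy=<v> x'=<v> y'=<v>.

Fx=-3.2074 Fy=6.9135 x'=0.5991 y'=-6.1358

F_att = 1·(g−p) = 1·(-4,7) = (-4.0000,7.0000)
o1: d²=34 ≤ ρ²=40; F_rep = 20·(3,-5)/34² = (0.0519,-0.0865)
o2: d²=482 > ρ²=40 → inactive
o3: d²=9 ≤ ρ²=40; F_rep = 20·(3,0)/9² = (0.7407,0.0000)
F = F_att + ΣF_rep = (-3.2074,6.9135)
p' = p + 1/8·F = (0.5991,-6.1358)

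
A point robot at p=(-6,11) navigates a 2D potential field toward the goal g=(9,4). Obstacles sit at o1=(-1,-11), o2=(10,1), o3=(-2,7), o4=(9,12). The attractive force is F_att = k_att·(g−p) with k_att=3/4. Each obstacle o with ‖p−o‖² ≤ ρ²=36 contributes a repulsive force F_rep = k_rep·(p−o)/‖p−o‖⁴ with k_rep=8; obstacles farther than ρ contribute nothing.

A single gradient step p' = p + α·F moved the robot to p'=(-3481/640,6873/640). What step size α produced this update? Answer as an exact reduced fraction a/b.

F_att = 3/4·(g−p) = 3/4·(15,-7) = (11.2500,-5.2500)
o1: d²=509 > ρ²=36 → inactive
o2: d²=356 > ρ²=36 → inactive
o3: d²=32 ≤ ρ²=36; F_rep = 8·(-4,4)/32² = (-0.0312,0.0312)
o4: d²=226 > ρ²=36 → inactive
F = F_att + ΣF_rep = (11.2188,-5.2188)
Δp = p'−p = (0.5609,-0.2609); α = Δx/Fx = (359/640) / (359/32) = 1/20
check: Δy/Fy = (-167/640) / (-167/32) = 1/20 ✓

α = 1/20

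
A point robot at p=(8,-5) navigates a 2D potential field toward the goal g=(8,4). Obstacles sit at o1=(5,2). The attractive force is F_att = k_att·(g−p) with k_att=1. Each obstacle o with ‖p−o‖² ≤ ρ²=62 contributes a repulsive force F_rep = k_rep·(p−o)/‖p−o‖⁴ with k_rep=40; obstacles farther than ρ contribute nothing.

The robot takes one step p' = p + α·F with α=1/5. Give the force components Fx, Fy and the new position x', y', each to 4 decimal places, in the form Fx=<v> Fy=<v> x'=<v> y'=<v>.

Fx=0.0357 Fy=8.9168 x'=8.0071 y'=-3.2166

F_att = 1·(g−p) = 1·(0,9) = (0.0000,9.0000)
o1: d²=58 ≤ ρ²=62; F_rep = 40·(3,-7)/58² = (0.0357,-0.0832)
F = F_att + ΣF_rep = (0.0357,8.9168)
p' = p + 1/5·F = (8.0071,-3.2166)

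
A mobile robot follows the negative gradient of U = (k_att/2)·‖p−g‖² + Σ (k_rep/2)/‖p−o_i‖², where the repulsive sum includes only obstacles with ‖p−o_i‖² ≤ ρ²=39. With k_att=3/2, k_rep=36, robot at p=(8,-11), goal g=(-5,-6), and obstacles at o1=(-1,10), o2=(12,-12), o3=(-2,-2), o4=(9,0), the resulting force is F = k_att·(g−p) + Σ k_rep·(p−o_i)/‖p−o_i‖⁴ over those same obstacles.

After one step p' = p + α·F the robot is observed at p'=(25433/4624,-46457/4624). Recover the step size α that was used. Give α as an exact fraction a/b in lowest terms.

α = 1/8

F_att = 3/2·(g−p) = 3/2·(-13,5) = (-19.5000,7.5000)
o1: d²=522 > ρ²=39 → inactive
o2: d²=17 ≤ ρ²=39; F_rep = 36·(-4,1)/17² = (-0.4983,0.1246)
o3: d²=181 > ρ²=39 → inactive
o4: d²=122 > ρ²=39 → inactive
F = F_att + ΣF_rep = (-19.9983,7.6246)
Δp = p'−p = (-2.4998,0.9531); α = Δx/Fx = (-11559/4624) / (-11559/578) = 1/8
check: Δy/Fy = (4407/4624) / (4407/578) = 1/8 ✓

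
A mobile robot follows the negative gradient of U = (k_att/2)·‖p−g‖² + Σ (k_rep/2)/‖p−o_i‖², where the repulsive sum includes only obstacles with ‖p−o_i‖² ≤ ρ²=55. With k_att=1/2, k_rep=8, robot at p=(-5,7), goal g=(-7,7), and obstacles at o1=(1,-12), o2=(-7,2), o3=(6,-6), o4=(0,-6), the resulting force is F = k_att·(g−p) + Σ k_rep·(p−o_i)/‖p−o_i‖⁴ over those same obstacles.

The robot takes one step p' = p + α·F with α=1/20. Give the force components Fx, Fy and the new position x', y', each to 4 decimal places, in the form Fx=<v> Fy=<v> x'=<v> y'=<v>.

Fx=-0.9810 Fy=0.0476 x'=-5.0490 y'=7.0024

F_att = 1/2·(g−p) = 1/2·(-2,0) = (-1.0000,0.0000)
o1: d²=397 > ρ²=55 → inactive
o2: d²=29 ≤ ρ²=55; F_rep = 8·(2,5)/29² = (0.0190,0.0476)
o3: d²=290 > ρ²=55 → inactive
o4: d²=194 > ρ²=55 → inactive
F = F_att + ΣF_rep = (-0.9810,0.0476)
p' = p + 1/20·F = (-5.0490,7.0024)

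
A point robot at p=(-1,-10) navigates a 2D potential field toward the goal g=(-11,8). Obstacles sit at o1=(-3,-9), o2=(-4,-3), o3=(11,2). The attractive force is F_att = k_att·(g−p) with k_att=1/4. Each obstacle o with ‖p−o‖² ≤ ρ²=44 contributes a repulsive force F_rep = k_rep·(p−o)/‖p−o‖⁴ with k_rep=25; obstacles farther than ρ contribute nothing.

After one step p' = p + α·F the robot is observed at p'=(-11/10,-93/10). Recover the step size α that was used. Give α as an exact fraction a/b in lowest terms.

α = 1/5

F_att = 1/4·(g−p) = 1/4·(-10,18) = (-2.5000,4.5000)
o1: d²=5 ≤ ρ²=44; F_rep = 25·(2,-1)/5² = (2.0000,-1.0000)
o2: d²=58 > ρ²=44 → inactive
o3: d²=288 > ρ²=44 → inactive
F = F_att + ΣF_rep = (-0.5000,3.5000)
Δp = p'−p = (-0.1000,0.7000); α = Δx/Fx = (-1/10) / (-1/2) = 1/5
check: Δy/Fy = (7/10) / (7/2) = 1/5 ✓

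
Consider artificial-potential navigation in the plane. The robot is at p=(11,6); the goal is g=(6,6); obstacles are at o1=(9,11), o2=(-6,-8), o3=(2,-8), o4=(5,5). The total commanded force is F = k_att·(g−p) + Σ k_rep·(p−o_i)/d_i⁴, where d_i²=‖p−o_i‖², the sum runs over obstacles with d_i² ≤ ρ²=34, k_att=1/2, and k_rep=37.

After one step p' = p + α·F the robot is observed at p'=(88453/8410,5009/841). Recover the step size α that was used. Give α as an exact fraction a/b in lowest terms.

α = 1/5

F_att = 1/2·(g−p) = 1/2·(-5,0) = (-2.5000,0.0000)
o1: d²=29 ≤ ρ²=34; F_rep = 37·(2,-5)/29² = (0.0880,-0.2200)
o2: d²=485 > ρ²=34 → inactive
o3: d²=277 > ρ²=34 → inactive
o4: d²=37 > ρ²=34 → inactive
F = F_att + ΣF_rep = (-2.4120,-0.2200)
Δp = p'−p = (-0.4824,-0.0440); α = Δx/Fx = (-4057/8410) / (-4057/1682) = 1/5
check: Δy/Fy = (-37/841) / (-185/841) = 1/5 ✓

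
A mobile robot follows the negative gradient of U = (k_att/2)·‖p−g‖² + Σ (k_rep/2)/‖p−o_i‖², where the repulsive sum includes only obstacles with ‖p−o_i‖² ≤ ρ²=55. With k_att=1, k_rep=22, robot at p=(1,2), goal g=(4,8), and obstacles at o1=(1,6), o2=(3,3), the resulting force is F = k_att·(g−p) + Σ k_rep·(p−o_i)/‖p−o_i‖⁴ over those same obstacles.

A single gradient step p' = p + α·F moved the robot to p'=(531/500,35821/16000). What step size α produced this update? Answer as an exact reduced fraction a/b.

α = 1/20

F_att = 1·(g−p) = 1·(3,6) = (3.0000,6.0000)
o1: d²=16 ≤ ρ²=55; F_rep = 22·(0,-4)/16² = (0.0000,-0.3438)
o2: d²=5 ≤ ρ²=55; F_rep = 22·(-2,-1)/5² = (-1.7600,-0.8800)
F = F_att + ΣF_rep = (1.2400,4.7763)
Δp = p'−p = (0.0620,0.2388); α = Δx/Fx = (31/500) / (31/25) = 1/20
check: Δy/Fy = (3821/16000) / (3821/800) = 1/20 ✓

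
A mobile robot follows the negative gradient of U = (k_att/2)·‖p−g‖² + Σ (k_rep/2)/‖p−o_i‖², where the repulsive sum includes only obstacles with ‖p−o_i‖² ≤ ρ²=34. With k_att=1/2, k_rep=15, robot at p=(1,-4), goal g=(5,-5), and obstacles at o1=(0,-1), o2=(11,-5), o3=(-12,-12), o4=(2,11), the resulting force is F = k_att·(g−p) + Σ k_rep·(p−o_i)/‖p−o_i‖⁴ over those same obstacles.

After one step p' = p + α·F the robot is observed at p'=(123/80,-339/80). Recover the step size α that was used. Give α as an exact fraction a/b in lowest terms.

F_att = 1/2·(g−p) = 1/2·(4,-1) = (2.0000,-0.5000)
o1: d²=10 ≤ ρ²=34; F_rep = 15·(1,-3)/10² = (0.1500,-0.4500)
o2: d²=101 > ρ²=34 → inactive
o3: d²=233 > ρ²=34 → inactive
o4: d²=226 > ρ²=34 → inactive
F = F_att + ΣF_rep = (2.1500,-0.9500)
Δp = p'−p = (0.5375,-0.2375); α = Δx/Fx = (43/80) / (43/20) = 1/4
check: Δy/Fy = (-19/80) / (-19/20) = 1/4 ✓

α = 1/4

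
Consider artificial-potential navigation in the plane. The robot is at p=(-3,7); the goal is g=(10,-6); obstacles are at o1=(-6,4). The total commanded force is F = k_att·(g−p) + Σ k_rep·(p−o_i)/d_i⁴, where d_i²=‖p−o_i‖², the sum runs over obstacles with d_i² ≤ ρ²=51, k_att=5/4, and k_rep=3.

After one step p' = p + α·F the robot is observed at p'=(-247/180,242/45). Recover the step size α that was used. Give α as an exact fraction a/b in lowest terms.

α = 1/10

F_att = 5/4·(g−p) = 5/4·(13,-13) = (16.2500,-16.2500)
o1: d²=18 ≤ ρ²=51; F_rep = 3·(3,3)/18² = (0.0278,0.0278)
F = F_att + ΣF_rep = (16.2778,-16.2222)
Δp = p'−p = (1.6278,-1.6222); α = Δx/Fx = (293/180) / (293/18) = 1/10
check: Δy/Fy = (-73/45) / (-146/9) = 1/10 ✓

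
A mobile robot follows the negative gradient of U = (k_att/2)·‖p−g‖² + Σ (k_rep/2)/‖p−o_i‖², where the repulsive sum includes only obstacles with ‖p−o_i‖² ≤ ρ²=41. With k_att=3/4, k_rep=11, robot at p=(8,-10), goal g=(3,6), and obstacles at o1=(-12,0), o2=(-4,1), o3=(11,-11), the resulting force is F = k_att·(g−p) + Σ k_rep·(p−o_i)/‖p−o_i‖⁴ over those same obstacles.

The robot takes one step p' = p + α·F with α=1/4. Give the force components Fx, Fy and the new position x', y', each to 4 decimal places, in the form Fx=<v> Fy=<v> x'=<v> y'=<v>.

Fx=-4.0800 Fy=12.1100 x'=6.9800 y'=-6.9725

F_att = 3/4·(g−p) = 3/4·(-5,16) = (-3.7500,12.0000)
o1: d²=500 > ρ²=41 → inactive
o2: d²=265 > ρ²=41 → inactive
o3: d²=10 ≤ ρ²=41; F_rep = 11·(-3,1)/10² = (-0.3300,0.1100)
F = F_att + ΣF_rep = (-4.0800,12.1100)
p' = p + 1/4·F = (6.9800,-6.9725)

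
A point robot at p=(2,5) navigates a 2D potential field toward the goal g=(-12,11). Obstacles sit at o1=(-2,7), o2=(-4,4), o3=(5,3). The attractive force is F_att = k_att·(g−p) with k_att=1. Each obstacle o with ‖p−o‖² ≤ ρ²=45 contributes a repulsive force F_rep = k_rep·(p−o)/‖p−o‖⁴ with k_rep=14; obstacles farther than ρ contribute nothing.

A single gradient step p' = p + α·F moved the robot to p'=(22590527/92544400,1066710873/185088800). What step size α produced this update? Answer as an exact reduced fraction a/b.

α = 1/8

F_att = 1·(g−p) = 1·(-14,6) = (-14.0000,6.0000)
o1: d²=20 ≤ ρ²=45; F_rep = 14·(4,-2)/20² = (0.1400,-0.0700)
o2: d²=37 ≤ ρ²=45; F_rep = 14·(6,1)/37² = (0.0614,0.0102)
o3: d²=13 ≤ ρ²=45; F_rep = 14·(-3,2)/13² = (-0.2485,0.1657)
F = F_att + ΣF_rep = (-14.0472,6.1059)
Δp = p'−p = (-1.7559,0.7632); α = Δx/Fx = (-162498273/92544400) / (-162498273/11568050) = 1/8
check: Δy/Fy = (141266873/185088800) / (141266873/23136100) = 1/8 ✓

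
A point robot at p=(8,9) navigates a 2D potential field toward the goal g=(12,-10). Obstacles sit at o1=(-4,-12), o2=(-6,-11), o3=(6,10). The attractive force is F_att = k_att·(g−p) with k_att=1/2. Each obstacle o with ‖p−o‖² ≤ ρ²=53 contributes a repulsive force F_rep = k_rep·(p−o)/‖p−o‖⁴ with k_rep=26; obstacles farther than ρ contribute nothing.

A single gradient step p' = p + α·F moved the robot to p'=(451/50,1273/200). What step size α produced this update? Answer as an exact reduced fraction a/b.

α = 1/4

F_att = 1/2·(g−p) = 1/2·(4,-19) = (2.0000,-9.5000)
o1: d²=585 > ρ²=53 → inactive
o2: d²=596 > ρ²=53 → inactive
o3: d²=5 ≤ ρ²=53; F_rep = 26·(2,-1)/5² = (2.0800,-1.0400)
F = F_att + ΣF_rep = (4.0800,-10.5400)
Δp = p'−p = (1.0200,-2.6350); α = Δx/Fx = (51/50) / (102/25) = 1/4
check: Δy/Fy = (-527/200) / (-527/50) = 1/4 ✓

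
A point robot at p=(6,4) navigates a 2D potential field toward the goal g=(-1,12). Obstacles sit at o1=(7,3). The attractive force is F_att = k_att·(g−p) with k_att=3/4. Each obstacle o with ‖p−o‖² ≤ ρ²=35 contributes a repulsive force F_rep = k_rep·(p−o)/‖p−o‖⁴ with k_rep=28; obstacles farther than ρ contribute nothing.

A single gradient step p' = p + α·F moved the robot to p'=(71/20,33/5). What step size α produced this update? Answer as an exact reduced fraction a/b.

α = 1/5

F_att = 3/4·(g−p) = 3/4·(-7,8) = (-5.2500,6.0000)
o1: d²=2 ≤ ρ²=35; F_rep = 28·(-1,1)/2² = (-7.0000,7.0000)
F = F_att + ΣF_rep = (-12.2500,13.0000)
Δp = p'−p = (-2.4500,2.6000); α = Δx/Fx = (-49/20) / (-49/4) = 1/5
check: Δy/Fy = (13/5) / (13) = 1/5 ✓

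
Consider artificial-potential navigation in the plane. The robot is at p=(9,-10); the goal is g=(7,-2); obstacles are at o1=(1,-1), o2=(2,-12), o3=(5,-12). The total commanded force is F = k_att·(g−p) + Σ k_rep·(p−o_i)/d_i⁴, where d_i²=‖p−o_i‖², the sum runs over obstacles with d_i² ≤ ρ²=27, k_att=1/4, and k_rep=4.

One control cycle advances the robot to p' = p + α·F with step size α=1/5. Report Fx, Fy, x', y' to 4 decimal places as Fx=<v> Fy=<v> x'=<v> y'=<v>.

Fx=-0.4600 Fy=2.0200 x'=8.9080 y'=-9.5960

F_att = 1/4·(g−p) = 1/4·(-2,8) = (-0.5000,2.0000)
o1: d²=145 > ρ²=27 → inactive
o2: d²=53 > ρ²=27 → inactive
o3: d²=20 ≤ ρ²=27; F_rep = 4·(4,2)/20² = (0.0400,0.0200)
F = F_att + ΣF_rep = (-0.4600,2.0200)
p' = p + 1/5·F = (8.9080,-9.5960)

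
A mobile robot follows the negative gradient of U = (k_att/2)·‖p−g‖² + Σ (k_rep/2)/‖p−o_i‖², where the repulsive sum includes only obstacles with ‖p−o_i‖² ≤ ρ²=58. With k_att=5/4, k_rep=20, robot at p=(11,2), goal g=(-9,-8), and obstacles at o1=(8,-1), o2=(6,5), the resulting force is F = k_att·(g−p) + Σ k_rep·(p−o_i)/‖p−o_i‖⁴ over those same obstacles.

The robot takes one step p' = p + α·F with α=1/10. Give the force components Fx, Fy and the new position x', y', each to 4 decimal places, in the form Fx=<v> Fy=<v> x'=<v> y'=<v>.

Fx=-24.7283 Fy=-12.3667 x'=8.5272 y'=0.7633

F_att = 5/4·(g−p) = 5/4·(-20,-10) = (-25.0000,-12.5000)
o1: d²=18 ≤ ρ²=58; F_rep = 20·(3,3)/18² = (0.1852,0.1852)
o2: d²=34 ≤ ρ²=58; F_rep = 20·(5,-3)/34² = (0.0865,-0.0519)
F = F_att + ΣF_rep = (-24.7283,-12.3667)
p' = p + 1/10·F = (8.5272,0.7633)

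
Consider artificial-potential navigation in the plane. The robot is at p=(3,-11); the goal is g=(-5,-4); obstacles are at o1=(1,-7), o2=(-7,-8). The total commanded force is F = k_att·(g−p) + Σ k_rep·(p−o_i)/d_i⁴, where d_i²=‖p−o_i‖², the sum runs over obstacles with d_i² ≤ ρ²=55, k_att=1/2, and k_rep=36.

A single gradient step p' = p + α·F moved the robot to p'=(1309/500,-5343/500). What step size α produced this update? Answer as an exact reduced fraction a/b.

α = 1/10

F_att = 1/2·(g−p) = 1/2·(-8,7) = (-4.0000,3.5000)
o1: d²=20 ≤ ρ²=55; F_rep = 36·(2,-4)/20² = (0.1800,-0.3600)
o2: d²=109 > ρ²=55 → inactive
F = F_att + ΣF_rep = (-3.8200,3.1400)
Δp = p'−p = (-0.3820,0.3140); α = Δx/Fx = (-191/500) / (-191/50) = 1/10
check: Δy/Fy = (157/500) / (157/50) = 1/10 ✓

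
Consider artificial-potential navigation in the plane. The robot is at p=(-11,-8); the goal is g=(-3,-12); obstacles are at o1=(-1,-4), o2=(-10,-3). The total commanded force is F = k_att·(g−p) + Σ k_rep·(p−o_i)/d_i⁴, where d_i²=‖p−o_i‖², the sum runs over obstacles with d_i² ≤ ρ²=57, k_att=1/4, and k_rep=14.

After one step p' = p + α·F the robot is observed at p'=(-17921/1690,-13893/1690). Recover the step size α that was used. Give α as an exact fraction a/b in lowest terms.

α = 1/5

F_att = 1/4·(g−p) = 1/4·(8,-4) = (2.0000,-1.0000)
o1: d²=116 > ρ²=57 → inactive
o2: d²=26 ≤ ρ²=57; F_rep = 14·(-1,-5)/26² = (-0.0207,-0.1036)
F = F_att + ΣF_rep = (1.9793,-1.1036)
Δp = p'−p = (0.3959,-0.2207); α = Δx/Fx = (669/1690) / (669/338) = 1/5
check: Δy/Fy = (-373/1690) / (-373/338) = 1/5 ✓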